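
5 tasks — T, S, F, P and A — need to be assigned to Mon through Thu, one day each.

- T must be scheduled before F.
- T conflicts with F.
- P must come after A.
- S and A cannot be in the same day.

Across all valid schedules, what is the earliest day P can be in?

Precedence pushes P to at least Tue.
P at Tue is achievable: A=Mon; S=Tue; T=Mon; P=Tue; F=Tue.

Tue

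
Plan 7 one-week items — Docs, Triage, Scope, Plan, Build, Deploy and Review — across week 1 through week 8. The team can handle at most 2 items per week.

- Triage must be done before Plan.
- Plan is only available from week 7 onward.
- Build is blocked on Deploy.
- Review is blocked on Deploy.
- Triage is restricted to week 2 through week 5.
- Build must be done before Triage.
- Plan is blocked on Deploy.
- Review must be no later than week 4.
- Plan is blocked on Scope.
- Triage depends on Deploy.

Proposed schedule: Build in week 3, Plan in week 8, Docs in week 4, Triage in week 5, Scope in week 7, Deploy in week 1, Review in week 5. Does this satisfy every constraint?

Build must be done before Triage — holds.
Plan is only available from week 7 onward — holds.
Triage must be done before Plan — holds.
Plan is blocked on Scope — holds.
Build is blocked on Deploy — holds.
Triage depends on Deploy — holds.
The team can handle at most 2 items per week — holds.
Triage is restricted to week 2 through week 5 — holds.
Review must be no later than week 4 — violated.
Plan is blocked on Deploy — holds.
Review is blocked on Deploy — holds.

No. Review must be no later than week 4 is not satisfied.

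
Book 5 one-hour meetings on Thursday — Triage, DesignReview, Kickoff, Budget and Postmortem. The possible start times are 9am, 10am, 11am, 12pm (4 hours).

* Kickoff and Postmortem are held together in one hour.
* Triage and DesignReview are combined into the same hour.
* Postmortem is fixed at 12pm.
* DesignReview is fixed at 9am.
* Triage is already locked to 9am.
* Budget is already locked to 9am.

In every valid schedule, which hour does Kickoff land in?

Kickoff must be in the same hour as Postmortem, which can't be before 12pm, so Kickoff is at least 12pm.
So Kickoff is pinned to 12pm.

12pm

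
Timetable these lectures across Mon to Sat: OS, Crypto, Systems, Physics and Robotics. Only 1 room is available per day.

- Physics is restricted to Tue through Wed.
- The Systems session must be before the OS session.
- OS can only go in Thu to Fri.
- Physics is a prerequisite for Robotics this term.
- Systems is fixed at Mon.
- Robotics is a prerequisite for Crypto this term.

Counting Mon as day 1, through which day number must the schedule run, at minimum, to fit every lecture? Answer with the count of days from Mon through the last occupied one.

The precedence chain requires at least 3 distinct days.
With at most 1 per day and 5 lectures, at least 5 days are needed.
OS can't be placed before Thu — that is day 4 counting from Mon — so the schedule must run through at least 4 days.
5 works (last occupied day: Fri): for example Crypto in Fri, Robotics in Wed, Systems in Mon, OS in Thu, Physics in Tue.

5 days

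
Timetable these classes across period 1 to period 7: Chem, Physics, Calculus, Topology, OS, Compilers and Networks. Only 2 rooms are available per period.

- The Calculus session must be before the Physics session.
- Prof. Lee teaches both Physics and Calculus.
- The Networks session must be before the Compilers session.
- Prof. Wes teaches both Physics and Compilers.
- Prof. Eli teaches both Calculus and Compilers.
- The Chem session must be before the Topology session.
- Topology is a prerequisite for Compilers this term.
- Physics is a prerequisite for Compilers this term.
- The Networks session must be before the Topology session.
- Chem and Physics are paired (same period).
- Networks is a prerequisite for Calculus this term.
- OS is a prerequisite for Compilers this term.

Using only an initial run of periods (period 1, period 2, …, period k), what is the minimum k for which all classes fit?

5

The precedence chain requires at least 5 distinct periods.
With at most 2 per period and 7 classes, at least 4 periods are needed.
5 works (last occupied period: period 5): for example Chem=period 3; Calculus=period 2; Compilers=period 5; OS=period 1; Physics=period 3; Networks=period 1; Topology=period 4.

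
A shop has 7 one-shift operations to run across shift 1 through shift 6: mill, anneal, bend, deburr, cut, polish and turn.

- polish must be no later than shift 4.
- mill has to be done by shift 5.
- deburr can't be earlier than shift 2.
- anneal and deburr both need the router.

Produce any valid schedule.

cut=shift 1, deburr=shift 2, bend=shift 1, turn=shift 1, polish=shift 1, anneal=shift 1, mill=shift 1

Checking: anneal(shift 1) != deburr(shift 2); mill=shift 1 in [shift 1,shift 5]; deburr=shift 2 in [shift 2,shift 6]; polish=shift 1 in [shift 1,shift 4].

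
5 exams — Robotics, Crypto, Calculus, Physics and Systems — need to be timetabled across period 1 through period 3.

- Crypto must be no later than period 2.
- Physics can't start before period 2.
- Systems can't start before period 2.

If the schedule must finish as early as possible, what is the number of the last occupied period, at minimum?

Physics can't be placed before period 2, so the schedule must run through at least period 2.
2 works (last occupied period: period 2): for example Systems=period 2; Crypto=period 1; Robotics=period 1; Calculus=period 1; Physics=period 2.

period 2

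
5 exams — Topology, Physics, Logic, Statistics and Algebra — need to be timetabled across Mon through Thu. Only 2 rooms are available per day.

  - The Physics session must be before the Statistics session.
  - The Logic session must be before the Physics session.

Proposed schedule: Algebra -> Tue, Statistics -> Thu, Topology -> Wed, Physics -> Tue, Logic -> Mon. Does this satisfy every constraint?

The Physics session must be before the Statistics session — holds.
Only 2 rooms are available per day — holds.
The Logic session must be before the Physics session — holds.

Valid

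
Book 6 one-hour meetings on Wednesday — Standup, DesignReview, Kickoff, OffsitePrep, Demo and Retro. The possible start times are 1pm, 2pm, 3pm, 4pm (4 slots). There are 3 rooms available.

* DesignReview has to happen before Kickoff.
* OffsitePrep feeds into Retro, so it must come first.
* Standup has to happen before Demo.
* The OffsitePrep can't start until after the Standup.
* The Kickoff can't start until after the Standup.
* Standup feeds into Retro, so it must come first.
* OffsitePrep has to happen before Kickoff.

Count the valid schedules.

Splitting on Standup: it can be 1pm (39), 2pm (6). Listing each branch's schedules as (DesignReview, Kickoff, OffsitePrep, Demo, Retro):
Standup=1pm: (1pm,3pm,2pm,2pm,3pm) (1pm,3pm,2pm,2pm,4pm) (1pm,3pm,2pm,3pm,3pm) (1pm,3pm,2pm,3pm,4pm) (1pm,3pm,2pm,4pm,3pm) (1pm,3pm,2pm,4pm,4pm) (1pm,4pm,2pm,2pm,3pm) (1pm,4pm,2pm,2pm,4pm) (1pm,4pm,2pm,3pm,3pm) (1pm,4pm,2pm,3pm,4pm) (1pm,4pm,2pm,4pm,3pm) (1pm,4pm,2pm,4pm,4pm) (1pm,4pm,3pm,2pm,4pm) (1pm,4pm,3pm,3pm,4pm) (1pm,4pm,3pm,4pm,4pm) (2pm,3pm,2pm,2pm,3pm) (2pm,3pm,2pm,2pm,4pm) (2pm,3pm,2pm,3pm,3pm) (2pm,3pm,2pm,3pm,4pm) (2pm,3pm,2pm,4pm,3pm) (2pm,3pm,2pm,4pm,4pm) (2pm,4pm,2pm,2pm,3pm) (2pm,4pm,2pm,2pm,4pm) (2pm,4pm,2pm,3pm,3pm) (2pm,4pm,2pm,3pm,4pm) (2pm,4pm,2pm,4pm,3pm) (2pm,4pm,2pm,4pm,4pm) (2pm,4pm,3pm,2pm,4pm) (2pm,4pm,3pm,3pm,4pm) (2pm,4pm,3pm,4pm,4pm) (3pm,4pm,2pm,2pm,3pm) (3pm,4pm,2pm,2pm,4pm) (3pm,4pm,2pm,3pm,3pm) (3pm,4pm,2pm,3pm,4pm) (3pm,4pm,2pm,4pm,3pm) (3pm,4pm,2pm,4pm,4pm) (3pm,4pm,3pm,2pm,4pm) (3pm,4pm,3pm,3pm,4pm) (3pm,4pm,3pm,4pm,4pm) — 39.
Standup=2pm: (1pm,4pm,3pm,3pm,4pm) (1pm,4pm,3pm,4pm,4pm) (2pm,4pm,3pm,3pm,4pm) (2pm,4pm,3pm,4pm,4pm) (3pm,4pm,3pm,3pm,4pm) (3pm,4pm,3pm,4pm,4pm) — 6.
Summing: 39 + 6 = 45.

45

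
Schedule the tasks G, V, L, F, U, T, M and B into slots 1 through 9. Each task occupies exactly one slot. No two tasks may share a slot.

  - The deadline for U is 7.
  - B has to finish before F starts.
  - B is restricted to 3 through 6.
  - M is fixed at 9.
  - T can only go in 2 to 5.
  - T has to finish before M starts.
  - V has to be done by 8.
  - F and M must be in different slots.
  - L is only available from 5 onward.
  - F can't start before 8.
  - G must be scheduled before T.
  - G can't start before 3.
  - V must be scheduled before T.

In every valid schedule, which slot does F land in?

8

F's window is 8–9.
M is fixed at 9, and F can't share a slot with M.
So F must be 8.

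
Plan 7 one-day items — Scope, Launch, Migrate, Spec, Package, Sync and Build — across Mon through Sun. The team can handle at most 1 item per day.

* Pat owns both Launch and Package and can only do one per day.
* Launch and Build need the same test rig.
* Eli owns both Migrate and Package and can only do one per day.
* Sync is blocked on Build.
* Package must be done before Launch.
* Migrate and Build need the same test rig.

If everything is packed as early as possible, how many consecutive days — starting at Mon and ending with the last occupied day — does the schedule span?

The precedence chain requires at least 2 distinct days.
With at most 1 per day and 7 tasks, at least 7 days are needed.
7 works (last occupied day: Sun): for example Migrate=Sat, Package=Mon, Scope=Fri, Build=Wed, Sync=Thu, Spec=Sun, Launch=Tue.

7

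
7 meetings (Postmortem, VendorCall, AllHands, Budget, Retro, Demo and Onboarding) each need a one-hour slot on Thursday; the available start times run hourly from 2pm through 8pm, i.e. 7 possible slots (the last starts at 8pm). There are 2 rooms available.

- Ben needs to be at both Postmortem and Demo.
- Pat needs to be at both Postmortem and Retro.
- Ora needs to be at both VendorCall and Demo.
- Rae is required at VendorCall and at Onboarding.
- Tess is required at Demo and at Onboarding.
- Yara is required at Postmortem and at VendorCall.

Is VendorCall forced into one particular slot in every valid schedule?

VendorCall can be 2pm (e.g. Budget=3pm, Onboarding=5pm, AllHands=2pm, VendorCall=2pm, Postmortem=3pm, Retro=4pm, Demo=4pm) or 3pm (e.g. Demo=4pm, Onboarding=5pm, Postmortem=2pm, Budget=3pm, AllHands=2pm, VendorCall=3pm, Retro=4pm).

No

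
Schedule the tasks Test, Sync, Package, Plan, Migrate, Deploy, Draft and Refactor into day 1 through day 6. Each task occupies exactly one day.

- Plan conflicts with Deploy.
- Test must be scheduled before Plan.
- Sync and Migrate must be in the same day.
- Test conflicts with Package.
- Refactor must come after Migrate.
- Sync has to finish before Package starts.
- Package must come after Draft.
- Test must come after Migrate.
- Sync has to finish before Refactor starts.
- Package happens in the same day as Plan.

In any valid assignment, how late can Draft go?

Downstream work caps Draft at day 5.
Draft at day 5 is achievable: Sync -> day 1; Deploy -> day 1; Draft -> day 5; Plan -> day 6; Test -> day 2; Refactor -> day 2; Migrate -> day 1; Package -> day 6.

day 5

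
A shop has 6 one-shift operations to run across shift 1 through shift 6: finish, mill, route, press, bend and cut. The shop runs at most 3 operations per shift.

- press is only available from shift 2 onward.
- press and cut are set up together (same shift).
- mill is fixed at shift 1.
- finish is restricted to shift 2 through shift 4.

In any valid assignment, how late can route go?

shift 6

route at shift 6 is achievable: route=shift 6; bend=shift 1; cut=shift 2; mill=shift 1; finish=shift 2; press=shift 2.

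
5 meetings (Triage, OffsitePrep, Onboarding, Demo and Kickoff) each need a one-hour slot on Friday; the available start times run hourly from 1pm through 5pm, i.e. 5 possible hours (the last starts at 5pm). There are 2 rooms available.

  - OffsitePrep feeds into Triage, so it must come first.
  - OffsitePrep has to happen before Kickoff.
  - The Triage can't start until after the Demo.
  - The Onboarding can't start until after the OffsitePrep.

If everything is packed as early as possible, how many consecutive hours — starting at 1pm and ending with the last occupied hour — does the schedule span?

The precedence chain requires at least 2 distinct hours.
With at most 2 per hour and 5 meetings, at least 3 hours are needed.
3 works (last occupied hour: 3pm): for example Kickoff in 3pm; Demo in 1pm; Onboarding in 2pm; Triage in 2pm; OffsitePrep in 1pm.

3 hours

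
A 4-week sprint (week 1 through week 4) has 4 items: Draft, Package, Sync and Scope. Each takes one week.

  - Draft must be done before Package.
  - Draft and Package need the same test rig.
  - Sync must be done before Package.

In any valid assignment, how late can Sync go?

Downstream work caps Sync at week 3.
Sync at week 3 is achievable: Draft=week 1; Sync=week 3; Scope=week 1; Package=week 4.

week 3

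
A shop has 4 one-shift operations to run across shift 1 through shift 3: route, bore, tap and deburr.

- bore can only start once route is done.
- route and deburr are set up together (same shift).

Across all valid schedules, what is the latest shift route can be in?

Downstream work caps route at shift 2.
route at shift 2 is achievable: deburr -> shift 2; route -> shift 2; bore -> shift 3; tap -> shift 1.

shift 2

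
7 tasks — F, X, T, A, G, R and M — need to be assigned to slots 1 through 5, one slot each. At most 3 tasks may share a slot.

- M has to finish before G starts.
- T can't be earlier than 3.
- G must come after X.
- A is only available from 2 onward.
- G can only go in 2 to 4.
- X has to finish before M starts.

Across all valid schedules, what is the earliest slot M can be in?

2

Precedence pushes M to at least 2; downstream work caps M at 3.
M at 2 is achievable: F -> 1; T -> 3; G -> 3; R -> 1; M -> 2; X -> 1; A -> 2.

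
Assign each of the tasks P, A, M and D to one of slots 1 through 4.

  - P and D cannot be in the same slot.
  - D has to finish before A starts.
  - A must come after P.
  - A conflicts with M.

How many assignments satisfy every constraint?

Splitting on P: it can be 1 (9), 2 (9), 3 (6). Listing each branch's schedules as (A, M, D):
P=1: (3,1,2) (3,2,2) (3,4,2) (4,1,2) (4,1,3) (4,2,2) (4,2,3) (4,3,2) (4,3,3) — 9.
P=2: (3,1,1) (3,2,1) (3,4,1) (4,1,1) (4,1,3) (4,2,1) (4,2,3) (4,3,1) (4,3,3) — 9.
P=3: (4,1,1) (4,1,2) (4,2,1) (4,2,2) (4,3,1) (4,3,2) — 6.
Summing: 9 + 9 + 6 = 24.

24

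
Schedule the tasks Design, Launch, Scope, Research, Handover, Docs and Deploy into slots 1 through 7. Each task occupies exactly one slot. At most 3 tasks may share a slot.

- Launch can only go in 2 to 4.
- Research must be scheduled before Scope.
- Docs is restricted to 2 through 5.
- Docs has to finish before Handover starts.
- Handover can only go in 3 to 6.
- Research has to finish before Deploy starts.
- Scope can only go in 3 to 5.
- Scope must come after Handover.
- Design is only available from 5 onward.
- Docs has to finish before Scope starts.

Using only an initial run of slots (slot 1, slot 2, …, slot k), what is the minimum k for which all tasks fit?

5 slots

The precedence chain requires at least 3 distinct slots.
With at most 3 per slot and 7 tasks, at least 3 slots are needed.
Design can't be placed before 5, so the schedule must run through at least slot 5.
5 works (last occupied slot: 5): for example Handover=3, Deploy=2, Scope=4, Research=1, Docs=2, Launch=2, Design=5.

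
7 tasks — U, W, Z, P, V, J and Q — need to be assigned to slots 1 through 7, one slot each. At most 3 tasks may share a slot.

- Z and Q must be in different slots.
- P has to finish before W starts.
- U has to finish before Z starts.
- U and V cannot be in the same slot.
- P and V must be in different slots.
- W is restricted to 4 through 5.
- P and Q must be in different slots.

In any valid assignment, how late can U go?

Downstream work caps U at 6.
U at 6 is achievable: J in 1, Z in 7, W in 4, V in 2, P in 1, U in 6, Q in 2.

6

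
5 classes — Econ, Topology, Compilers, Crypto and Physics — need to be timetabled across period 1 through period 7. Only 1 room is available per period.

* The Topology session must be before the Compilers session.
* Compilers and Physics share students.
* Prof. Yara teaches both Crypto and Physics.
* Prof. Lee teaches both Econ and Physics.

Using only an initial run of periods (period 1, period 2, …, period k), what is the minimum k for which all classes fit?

The precedence chain requires at least 2 distinct periods.
With at most 1 per period and 5 classes, at least 5 periods are needed.
5 works (last occupied period: period 5): for example Topology=period 1; Crypto=period 4; Econ=period 3; Compilers=period 2; Physics=period 5.

5 periods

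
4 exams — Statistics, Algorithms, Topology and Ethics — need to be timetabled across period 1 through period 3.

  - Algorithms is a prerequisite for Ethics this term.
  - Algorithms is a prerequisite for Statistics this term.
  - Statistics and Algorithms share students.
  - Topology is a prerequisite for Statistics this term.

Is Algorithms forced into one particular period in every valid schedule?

No

Algorithms can be period 1 (e.g. Statistics -> period 2, Topology -> period 1, Ethics -> period 2, Algorithms -> period 1) or period 2 (e.g. Algorithms in period 2; Ethics in period 3; Statistics in period 3; Topology in period 1).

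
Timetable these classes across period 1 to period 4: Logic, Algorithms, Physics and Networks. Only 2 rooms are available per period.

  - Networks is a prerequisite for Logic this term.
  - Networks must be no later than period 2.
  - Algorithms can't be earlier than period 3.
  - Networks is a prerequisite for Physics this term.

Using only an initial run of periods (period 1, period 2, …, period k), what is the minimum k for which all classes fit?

3

The precedence chain requires at least 2 distinct periods.
With at most 2 per period and 4 classes, at least 2 periods are needed.
Algorithms can't be placed before period 3, so the schedule must run through at least period 3.
3 works (last occupied period: period 3): for example Logic=period 2; Physics=period 2; Algorithms=period 3; Networks=period 1.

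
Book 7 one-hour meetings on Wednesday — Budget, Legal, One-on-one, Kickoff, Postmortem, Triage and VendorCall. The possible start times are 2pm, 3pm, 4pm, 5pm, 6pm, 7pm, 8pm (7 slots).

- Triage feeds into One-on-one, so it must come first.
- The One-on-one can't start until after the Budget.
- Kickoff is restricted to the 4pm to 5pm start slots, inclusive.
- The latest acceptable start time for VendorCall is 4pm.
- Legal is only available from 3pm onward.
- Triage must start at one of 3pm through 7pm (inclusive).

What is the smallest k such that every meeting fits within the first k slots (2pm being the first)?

The precedence chain requires at least 2 distinct slots.
Kickoff can't be placed before 4pm — that is slot 3 counting from 2pm — so the schedule must run through at least 3 slots.
3 works (last occupied slot: 4pm): for example Budget=2pm, Legal=3pm, One-on-one=4pm, Kickoff=4pm, VendorCall=2pm, Postmortem=2pm, Triage=3pm.

3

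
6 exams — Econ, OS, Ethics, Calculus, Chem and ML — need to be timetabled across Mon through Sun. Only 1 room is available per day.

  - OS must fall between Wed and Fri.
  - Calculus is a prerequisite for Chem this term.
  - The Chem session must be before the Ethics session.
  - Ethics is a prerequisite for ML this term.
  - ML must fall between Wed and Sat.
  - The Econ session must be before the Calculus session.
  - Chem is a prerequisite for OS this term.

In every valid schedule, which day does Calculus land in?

Tue

Precedence pushes Calculus to at least Tue; downstream work caps Calculus at Wed.
So Calculus is pinned to Tue.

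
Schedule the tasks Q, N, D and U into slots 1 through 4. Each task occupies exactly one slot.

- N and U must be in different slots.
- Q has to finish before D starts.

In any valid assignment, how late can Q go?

3

Downstream work caps Q at 3.
Q at 3 is achievable: U in 2, N in 1, Q in 3, D in 4.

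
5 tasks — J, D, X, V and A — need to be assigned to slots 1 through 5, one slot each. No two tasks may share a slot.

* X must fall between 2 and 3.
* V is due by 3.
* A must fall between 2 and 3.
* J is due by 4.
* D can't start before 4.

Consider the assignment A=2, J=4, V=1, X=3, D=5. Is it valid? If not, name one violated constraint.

Valid

A must fall between 2 and 3 — holds.
V is due by 3 — holds.
X must fall between 2 and 3 — holds.
D can't start before 4 — holds.
J is due by 4 — holds.
No two tasks may share a slot — holds.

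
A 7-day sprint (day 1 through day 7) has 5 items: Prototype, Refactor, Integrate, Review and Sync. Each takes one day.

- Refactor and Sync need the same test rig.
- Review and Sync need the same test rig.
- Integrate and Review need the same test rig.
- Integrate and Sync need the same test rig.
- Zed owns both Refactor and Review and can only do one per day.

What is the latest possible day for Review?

Review at day 7 is achievable: Sync in day 2; Refactor in day 1; Integrate in day 1; Review in day 7; Prototype in day 1.

day 7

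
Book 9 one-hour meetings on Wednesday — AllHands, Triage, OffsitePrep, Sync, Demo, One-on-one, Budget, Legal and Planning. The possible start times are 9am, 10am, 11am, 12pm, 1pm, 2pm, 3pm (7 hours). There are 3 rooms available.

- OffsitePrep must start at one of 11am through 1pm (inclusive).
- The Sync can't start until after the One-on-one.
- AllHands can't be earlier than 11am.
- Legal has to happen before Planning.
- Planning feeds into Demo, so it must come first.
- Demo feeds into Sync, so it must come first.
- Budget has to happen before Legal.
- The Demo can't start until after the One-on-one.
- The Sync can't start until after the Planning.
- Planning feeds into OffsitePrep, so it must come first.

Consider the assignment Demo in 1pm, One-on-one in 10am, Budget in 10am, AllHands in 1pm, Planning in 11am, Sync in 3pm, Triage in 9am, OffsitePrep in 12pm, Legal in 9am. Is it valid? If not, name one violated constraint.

No — it violates: Budget has to happen before Legal

The Sync can't start until after the One-on-one — holds.
OffsitePrep must start at one of 11am through 1pm (inclusive) — holds.
Legal has to happen before Planning — holds.
There are 3 rooms available — holds.
The Demo can't start until after the One-on-one — holds.
Planning feeds into Demo, so it must come first — holds.
Demo feeds into Sync, so it must come first — holds.
The Sync can't start until after the Planning — holds.
Budget has to happen before Legal — violated.
AllHands can't be earlier than 11am — holds.
Planning feeds into OffsitePrep, so it must come first — holds.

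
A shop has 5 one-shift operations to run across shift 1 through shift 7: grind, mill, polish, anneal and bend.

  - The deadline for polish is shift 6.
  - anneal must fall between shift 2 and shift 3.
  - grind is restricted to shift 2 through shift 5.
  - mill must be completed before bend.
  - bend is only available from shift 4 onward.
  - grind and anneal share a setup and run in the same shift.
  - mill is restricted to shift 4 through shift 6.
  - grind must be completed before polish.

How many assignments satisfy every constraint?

42

Splitting on grind: it can be shift 2 (24), shift 3 (18). Listing each branch's schedules as (mill, polish, anneal, bend) by shift number:
grind=shift 2: (4,3,2,5) (4,3,2,6) (4,3,2,7) (4,4,2,5) (4,4,2,6) (4,4,2,7) (4,5,2,5) (4,5,2,6) (4,5,2,7) (4,6,2,5) (4,6,2,6) (4,6,2,7) (5,3,2,6) (5,3,2,7) (5,4,2,6) (5,4,2,7) (5,5,2,6) (5,5,2,7) (5,6,2,6) (5,6,2,7) (6,3,2,7) (6,4,2,7) (6,5,2,7) (6,6,2,7) — 24.
grind=shift 3: (4,4,3,5) (4,4,3,6) (4,4,3,7) (4,5,3,5) (4,5,3,6) (4,5,3,7) (4,6,3,5) (4,6,3,6) (4,6,3,7) (5,4,3,6) (5,4,3,7) (5,5,3,6) (5,5,3,7) (5,6,3,6) (5,6,3,7) (6,4,3,7) (6,5,3,7) (6,6,3,7) — 18.
Summing: 24 + 18 = 42.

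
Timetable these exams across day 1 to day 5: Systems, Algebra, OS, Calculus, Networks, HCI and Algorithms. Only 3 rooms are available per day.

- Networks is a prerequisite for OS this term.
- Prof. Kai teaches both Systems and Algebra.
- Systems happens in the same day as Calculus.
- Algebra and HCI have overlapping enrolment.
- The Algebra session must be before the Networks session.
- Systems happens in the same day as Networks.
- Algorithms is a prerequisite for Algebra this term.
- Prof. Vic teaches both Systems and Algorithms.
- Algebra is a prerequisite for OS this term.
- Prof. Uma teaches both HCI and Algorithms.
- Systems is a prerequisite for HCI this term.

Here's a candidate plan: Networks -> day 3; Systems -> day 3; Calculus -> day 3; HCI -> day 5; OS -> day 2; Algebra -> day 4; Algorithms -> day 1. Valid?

No. Algebra is a prerequisite for OS this term is not satisfied.

Algebra is a prerequisite for OS this term — violated.
Systems happens in the same day as Calculus — holds.
Prof. Uma teaches both HCI and Algorithms — holds.
Systems happens in the same day as Networks — holds.
Only 3 rooms are available per day — holds.
Algebra and HCI have overlapping enrolment — holds.
Prof. Vic teaches both Systems and Algorithms — holds.
Systems is a prerequisite for HCI this term — holds.
The Algebra session must be before the Networks session — violated.
Networks is a prerequisite for OS this term — violated.
Algorithms is a prerequisite for Algebra this term — holds.
Prof. Kai teaches both Systems and Algebra — holds.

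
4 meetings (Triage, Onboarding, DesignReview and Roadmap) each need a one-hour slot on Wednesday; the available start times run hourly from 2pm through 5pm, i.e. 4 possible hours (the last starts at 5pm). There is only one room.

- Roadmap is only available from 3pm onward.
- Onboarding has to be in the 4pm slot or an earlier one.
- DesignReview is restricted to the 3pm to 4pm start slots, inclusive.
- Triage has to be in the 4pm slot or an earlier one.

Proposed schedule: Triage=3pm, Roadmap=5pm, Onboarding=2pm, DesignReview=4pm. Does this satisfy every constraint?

Yes, all constraints hold

There is only one room — holds.
Roadmap is only available from 3pm onward — holds.
Onboarding has to be in the 4pm slot or an earlier one — holds.
DesignReview is restricted to the 3pm to 4pm start slots, inclusive — holds.
Triage has to be in the 4pm slot or an earlier one — holds.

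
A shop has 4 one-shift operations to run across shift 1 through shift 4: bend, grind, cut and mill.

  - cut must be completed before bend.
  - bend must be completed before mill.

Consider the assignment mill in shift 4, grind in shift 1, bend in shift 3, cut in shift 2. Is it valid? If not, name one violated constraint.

bend must be completed before mill — holds.
cut must be completed before bend — holds.

Valid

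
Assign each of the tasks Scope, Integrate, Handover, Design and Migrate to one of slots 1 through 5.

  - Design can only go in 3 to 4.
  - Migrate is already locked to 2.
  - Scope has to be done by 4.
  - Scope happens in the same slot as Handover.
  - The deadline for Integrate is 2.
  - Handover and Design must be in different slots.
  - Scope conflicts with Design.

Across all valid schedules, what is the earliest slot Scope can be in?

Scope's own window allows nothing later than 4.
Scope at 1 is achievable: Scope -> 1; Handover -> 1; Design -> 3; Migrate -> 2; Integrate -> 1.

1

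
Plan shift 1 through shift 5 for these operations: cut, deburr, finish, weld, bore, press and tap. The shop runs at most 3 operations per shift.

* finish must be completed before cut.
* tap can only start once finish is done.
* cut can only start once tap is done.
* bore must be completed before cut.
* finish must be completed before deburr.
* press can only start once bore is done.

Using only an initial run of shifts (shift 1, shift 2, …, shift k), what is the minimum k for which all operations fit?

3

The precedence chain requires at least 3 distinct shifts.
With at most 3 per shift and 7 operations, at least 3 shifts are needed.
3 works (last occupied shift: shift 3): for example bore=shift 1; cut=shift 3; deburr=shift 2; tap=shift 2; finish=shift 1; press=shift 2; weld=shift 1.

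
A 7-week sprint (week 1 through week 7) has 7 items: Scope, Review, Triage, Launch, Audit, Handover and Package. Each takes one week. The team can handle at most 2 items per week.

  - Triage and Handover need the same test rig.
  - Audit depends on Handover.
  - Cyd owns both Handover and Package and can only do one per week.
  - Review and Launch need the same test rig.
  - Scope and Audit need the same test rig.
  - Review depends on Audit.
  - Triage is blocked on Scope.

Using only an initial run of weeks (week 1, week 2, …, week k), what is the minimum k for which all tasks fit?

4

The precedence chain requires at least 3 distinct weeks.
With at most 2 per week and 7 tasks, at least 4 weeks are needed.
4 works (last occupied week: week 4): for example Audit=week 2; Review=week 3; Package=week 3; Launch=week 4; Scope=week 1; Handover=week 1; Triage=week 2.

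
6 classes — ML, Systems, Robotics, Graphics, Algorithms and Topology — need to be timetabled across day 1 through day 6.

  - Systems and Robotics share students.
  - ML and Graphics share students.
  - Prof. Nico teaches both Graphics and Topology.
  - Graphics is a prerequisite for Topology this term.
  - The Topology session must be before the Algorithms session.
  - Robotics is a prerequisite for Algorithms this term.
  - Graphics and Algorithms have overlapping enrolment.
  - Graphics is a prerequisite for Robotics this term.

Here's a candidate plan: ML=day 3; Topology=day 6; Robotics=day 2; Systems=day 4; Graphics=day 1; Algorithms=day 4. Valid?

ML and Graphics share students — holds.
Graphics is a prerequisite for Robotics this term — holds.
Graphics and Algorithms have overlapping enrolment — holds.
Robotics is a prerequisite for Algorithms this term — holds.
The Topology session must be before the Algorithms session — violated.
Systems and Robotics share students — holds.
Prof. Nico teaches both Graphics and Topology — holds.
Graphics is a prerequisite for Topology this term — holds.

Invalid. The Topology session must be before the Algorithms session.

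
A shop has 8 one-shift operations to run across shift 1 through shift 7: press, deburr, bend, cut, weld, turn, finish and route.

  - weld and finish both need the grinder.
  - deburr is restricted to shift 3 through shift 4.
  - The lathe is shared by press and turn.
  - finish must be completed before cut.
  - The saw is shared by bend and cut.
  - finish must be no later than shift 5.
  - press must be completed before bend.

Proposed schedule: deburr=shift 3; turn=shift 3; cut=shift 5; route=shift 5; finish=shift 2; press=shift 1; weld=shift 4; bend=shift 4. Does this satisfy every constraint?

Valid

The lathe is shared by press and turn — holds.
deburr is restricted to shift 3 through shift 4 — holds.
The saw is shared by bend and cut — holds.
finish must be no later than shift 5 — holds.
finish must be completed before cut — holds.
press must be completed before bend — holds.
weld and finish both need the grinder — holds.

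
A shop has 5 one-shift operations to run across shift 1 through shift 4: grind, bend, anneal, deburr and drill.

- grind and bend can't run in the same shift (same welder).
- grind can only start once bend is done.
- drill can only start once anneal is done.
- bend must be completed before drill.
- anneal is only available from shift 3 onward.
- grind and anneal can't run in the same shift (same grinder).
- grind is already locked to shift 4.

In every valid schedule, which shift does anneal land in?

anneal's window is shift 3–shift 4.
grind is fixed at shift 4, and anneal can't share a shift with grind.
So anneal must be shift 3.

shift 3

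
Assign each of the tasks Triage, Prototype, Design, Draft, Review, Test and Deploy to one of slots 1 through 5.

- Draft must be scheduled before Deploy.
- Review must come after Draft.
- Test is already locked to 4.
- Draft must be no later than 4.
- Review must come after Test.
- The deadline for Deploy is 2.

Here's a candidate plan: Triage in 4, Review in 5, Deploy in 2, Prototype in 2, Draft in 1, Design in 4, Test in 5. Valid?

Invalid. Test is already locked to 4.

Draft must be scheduled before Deploy — holds.
Review must come after Draft — holds.
The deadline for Deploy is 2 — holds.
Test is already locked to 4 — violated.
Draft must be no later than 4 — holds.
Review must come after Test — violated.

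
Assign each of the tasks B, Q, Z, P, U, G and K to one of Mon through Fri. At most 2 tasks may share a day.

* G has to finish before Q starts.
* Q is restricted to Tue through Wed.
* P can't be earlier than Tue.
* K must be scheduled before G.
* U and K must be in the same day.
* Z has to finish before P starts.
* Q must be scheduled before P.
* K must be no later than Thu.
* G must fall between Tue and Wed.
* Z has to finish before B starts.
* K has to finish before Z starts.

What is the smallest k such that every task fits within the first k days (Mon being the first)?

The precedence chain requires at least 4 distinct days.
With at most 2 per day and 7 tasks, at least 4 days are needed.
4 works (last occupied day: Thu): for example Q=Wed, P=Thu, B=Wed, K=Mon, U=Mon, G=Tue, Z=Tue.

4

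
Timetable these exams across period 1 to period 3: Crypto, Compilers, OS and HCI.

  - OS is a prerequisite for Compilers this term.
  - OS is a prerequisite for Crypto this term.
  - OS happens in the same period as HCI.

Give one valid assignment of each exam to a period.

Compilers -> period 2; Crypto -> period 2; HCI -> period 1; OS -> period 1

Checking: OS(period 1) before Compilers(period 2); OS(period 1) before Crypto(period 2); OS = HCI = period 1.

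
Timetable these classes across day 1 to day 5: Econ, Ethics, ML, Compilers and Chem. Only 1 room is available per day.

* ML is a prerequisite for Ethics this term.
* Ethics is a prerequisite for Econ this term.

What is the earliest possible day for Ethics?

Precedence pushes Ethics to at least day 2; downstream work caps Ethics at day 4.
Ethics at day 2 is achievable: Chem=day 5; ML=day 1; Econ=day 3; Ethics=day 2; Compilers=day 4.

day 2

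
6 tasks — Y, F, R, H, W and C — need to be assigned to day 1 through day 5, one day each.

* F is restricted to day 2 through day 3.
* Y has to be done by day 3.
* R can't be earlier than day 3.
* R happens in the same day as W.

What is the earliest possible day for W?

W must be in the same day as R, which can't be before day 3, so W is at least day 3.
W at day 3 is achievable: C in day 1; W in day 3; Y in day 1; R in day 3; F in day 2; H in day 1.

day 3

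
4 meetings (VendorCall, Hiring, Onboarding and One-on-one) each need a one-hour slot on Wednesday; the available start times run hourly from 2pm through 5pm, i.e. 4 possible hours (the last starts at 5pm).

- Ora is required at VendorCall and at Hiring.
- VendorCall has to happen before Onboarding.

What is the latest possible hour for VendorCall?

4pm

Downstream work caps VendorCall at 4pm.
VendorCall at 4pm is achievable: One-on-one=2pm; Hiring=2pm; Onboarding=5pm; VendorCall=4pm.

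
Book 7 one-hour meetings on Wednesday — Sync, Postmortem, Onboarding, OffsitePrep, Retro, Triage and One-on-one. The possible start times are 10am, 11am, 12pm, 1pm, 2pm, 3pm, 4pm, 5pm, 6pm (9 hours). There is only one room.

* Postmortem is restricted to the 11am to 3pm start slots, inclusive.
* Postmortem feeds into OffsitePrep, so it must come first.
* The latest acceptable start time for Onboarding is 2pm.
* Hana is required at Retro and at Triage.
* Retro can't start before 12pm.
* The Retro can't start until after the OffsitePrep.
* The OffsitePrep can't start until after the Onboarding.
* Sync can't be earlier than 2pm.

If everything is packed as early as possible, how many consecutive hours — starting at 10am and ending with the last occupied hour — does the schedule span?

7 hours

The precedence chain requires at least 3 distinct hours.
With at most 1 per hour and 7 meetings, at least 7 hours are needed.
Sync can't be placed before 2pm — that is hour 5 counting from 10am — so the schedule must run through at least 5 hours.
7 works (last occupied hour: 4pm): for example One-on-one in 4pm; Postmortem in 11am; Retro in 1pm; Onboarding in 10am; OffsitePrep in 12pm; Sync in 2pm; Triage in 3pm.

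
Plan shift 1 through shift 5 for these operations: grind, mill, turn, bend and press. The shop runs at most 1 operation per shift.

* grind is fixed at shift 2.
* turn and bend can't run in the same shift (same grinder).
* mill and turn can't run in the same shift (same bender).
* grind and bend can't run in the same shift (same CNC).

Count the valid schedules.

Splitting on mill: it can be shift 1 (6), shift 3 (6), shift 4 (6), shift 5 (6). Listing each branch's schedules as (grind, turn, bend, press) by shift number:
mill=shift 1: (2,3,4,5) (2,3,5,4) (2,4,3,5) (2,4,5,3) (2,5,3,4) (2,5,4,3) — 6.
mill=shift 3: (2,1,4,5) (2,1,5,4) (2,4,1,5) (2,4,5,1) (2,5,1,4) (2,5,4,1) — 6.
mill=shift 4: (2,1,3,5) (2,1,5,3) (2,3,1,5) (2,3,5,1) (2,5,1,3) (2,5,3,1) — 6.
mill=shift 5: (2,1,3,4) (2,1,4,3) (2,3,1,4) (2,3,4,1) (2,4,1,3) (2,4,3,1) — 6.
Summing: 6 + 6 + 6 + 6 = 24.

24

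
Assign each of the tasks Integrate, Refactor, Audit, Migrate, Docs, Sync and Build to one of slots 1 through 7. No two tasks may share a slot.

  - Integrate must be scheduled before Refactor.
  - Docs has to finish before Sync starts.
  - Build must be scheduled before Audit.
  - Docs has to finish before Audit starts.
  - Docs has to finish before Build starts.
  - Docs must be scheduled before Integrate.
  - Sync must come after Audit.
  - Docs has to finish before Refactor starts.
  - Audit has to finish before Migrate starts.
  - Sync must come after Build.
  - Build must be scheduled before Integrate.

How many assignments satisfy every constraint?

20

Splitting on Integrate: it can be 3 (8), 4 (6), 5 (4), 6 (2). Listing each branch's schedules as (Refactor, Audit, Migrate, Docs, Sync, Build):
Integrate=3: (4,5,6,1,7,2) (4,5,7,1,6,2) (5,4,6,1,7,2) (5,4,7,1,6,2) (6,4,5,1,7,2) (6,4,7,1,5,2) (7,4,5,1,6,2) (7,4,6,1,5,2) — 8.
Integrate=4: (5,3,6,1,7,2) (5,3,7,1,6,2) (6,3,5,1,7,2) (6,3,7,1,5,2) (7,3,5,1,6,2) (7,3,6,1,5,2) — 6.
Integrate=5: (6,3,4,1,7,2) (6,3,7,1,4,2) (7,3,4,1,6,2) (7,3,6,1,4,2) — 4.
Integrate=6: (7,3,4,1,5,2) (7,3,5,1,4,2) — 2.
Summing: 8 + 6 + 4 + 2 = 20.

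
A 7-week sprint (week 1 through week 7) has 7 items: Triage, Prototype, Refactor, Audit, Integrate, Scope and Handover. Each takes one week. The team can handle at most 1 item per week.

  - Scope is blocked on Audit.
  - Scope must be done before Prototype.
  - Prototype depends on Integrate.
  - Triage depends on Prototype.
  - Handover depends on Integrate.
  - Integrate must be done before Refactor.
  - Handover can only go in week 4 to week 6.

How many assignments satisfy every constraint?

Splitting on Triage: it can be week 5 (3), week 6 (6), week 7 (27). Listing each branch's schedules as (Prototype, Refactor, Audit, Integrate, Scope, Handover) by week number:
Triage=week 5: (4,7,1,2,3,6) (4,7,1,3,2,6) (4,7,2,1,3,6) — 3.
Triage=week 6: (4,7,1,2,3,5) (4,7,1,3,2,5) (4,7,2,1,3,5) (5,7,1,2,3,4) (5,7,1,3,2,4) (5,7,2,1,3,4) — 6.
Triage=week 7: (4,5,1,2,3,6) (4,5,1,3,2,6) (4,5,2,1,3,6) (4,6,1,2,3,5) (4,6,1,3,2,5) (4,6,2,1,3,5) (5,2,3,1,4,6) (5,3,1,2,4,6) (5,3,2,1,4,6) (5,4,1,2,3,6) (5,4,1,3,2,6) (5,4,2,1,3,6) (5,6,1,2,3,4) (5,6,1,3,2,4) (5,6,2,1,3,4) (6,2,3,1,4,5) (6,2,3,1,5,4) (6,3,1,2,4,5) (6,3,1,2,5,4) (6,3,2,1,4,5) (6,3,2,1,5,4) (6,4,1,2,3,5) (6,4,1,3,2,5) (6,4,2,1,3,5) (6,5,1,2,3,4) (6,5,1,3,2,4) (6,5,2,1,3,4) — 27.
Summing: 3 + 6 + 27 = 36.

36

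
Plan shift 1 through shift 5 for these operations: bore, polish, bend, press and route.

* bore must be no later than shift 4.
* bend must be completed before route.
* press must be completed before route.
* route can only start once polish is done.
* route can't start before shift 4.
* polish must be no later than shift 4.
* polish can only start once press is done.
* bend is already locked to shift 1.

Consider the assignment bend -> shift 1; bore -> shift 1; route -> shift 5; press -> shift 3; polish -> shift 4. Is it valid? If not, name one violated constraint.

Valid

bend is already locked to shift 1 — holds.
route can only start once polish is done — holds.
polish can only start once press is done — holds.
press must be completed before route — holds.
route can't start before shift 4 — holds.
bore must be no later than shift 4 — holds.
polish must be no later than shift 4 — holds.
bend must be completed before route — holds.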